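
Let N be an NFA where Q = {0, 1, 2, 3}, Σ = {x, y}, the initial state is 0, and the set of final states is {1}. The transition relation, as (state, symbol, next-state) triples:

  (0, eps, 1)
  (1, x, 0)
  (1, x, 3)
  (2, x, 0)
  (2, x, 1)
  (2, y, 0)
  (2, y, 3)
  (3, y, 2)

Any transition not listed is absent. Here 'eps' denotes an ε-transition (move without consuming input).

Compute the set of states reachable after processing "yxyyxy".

∅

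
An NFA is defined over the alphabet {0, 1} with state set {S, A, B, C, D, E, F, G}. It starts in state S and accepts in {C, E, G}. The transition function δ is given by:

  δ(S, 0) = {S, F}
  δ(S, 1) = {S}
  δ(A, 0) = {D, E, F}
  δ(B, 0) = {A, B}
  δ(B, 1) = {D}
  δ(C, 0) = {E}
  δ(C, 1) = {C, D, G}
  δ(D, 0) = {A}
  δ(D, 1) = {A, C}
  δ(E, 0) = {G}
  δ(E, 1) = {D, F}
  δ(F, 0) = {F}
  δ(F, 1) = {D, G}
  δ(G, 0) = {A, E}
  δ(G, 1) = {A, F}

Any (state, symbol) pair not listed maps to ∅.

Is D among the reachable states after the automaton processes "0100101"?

Start in {S}.
Read '0': {S} → {S, F}.
Read '1': {S, F} → {S, D, G}.
Read '0': {S, D, G} → {S, A, E, F}.
Read '0': {S, A, E, F} → {S, D, E, F, G}.
Read '1': {S, D, E, F, G} → {S, A, C, D, F, G}.
Read '0': {S, A, C, D, F, G} → {S, A, D, E, F}.
Read '1': {S, A, D, E, F} → {S, A, C, D, F, G}.
State D is in {S, A, C, D, F, G}.

Yes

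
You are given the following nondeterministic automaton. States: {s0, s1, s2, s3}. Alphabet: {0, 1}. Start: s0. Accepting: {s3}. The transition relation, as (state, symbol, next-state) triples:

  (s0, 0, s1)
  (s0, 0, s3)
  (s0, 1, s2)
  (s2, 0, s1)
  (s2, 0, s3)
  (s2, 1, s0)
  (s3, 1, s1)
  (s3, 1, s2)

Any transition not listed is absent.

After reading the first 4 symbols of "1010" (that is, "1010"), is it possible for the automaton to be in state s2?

Start in {s0}.
Read '1': s0→{s2}; now {s2}.
Read '0': s2→{s1, s3}; now {s1, s3}.
Read '1': s1→∅, s3→{s1, s2}; now {s1, s2}.
Read '0': s1→∅, s2→{s1, s3}; now {s1, s3}.
State s2 is not in {s1, s3}.

No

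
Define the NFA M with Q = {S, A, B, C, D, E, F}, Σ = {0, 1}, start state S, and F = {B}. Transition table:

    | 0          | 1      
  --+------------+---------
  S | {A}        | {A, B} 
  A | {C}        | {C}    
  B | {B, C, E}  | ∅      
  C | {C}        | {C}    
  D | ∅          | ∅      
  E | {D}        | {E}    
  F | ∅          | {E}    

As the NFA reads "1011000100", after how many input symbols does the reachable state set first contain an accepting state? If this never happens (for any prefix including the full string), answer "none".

1

Start in {S}.
Read '1': S→{A, B}; now {A, B}.
None of the earlier sets intersect F, but {A, B} does.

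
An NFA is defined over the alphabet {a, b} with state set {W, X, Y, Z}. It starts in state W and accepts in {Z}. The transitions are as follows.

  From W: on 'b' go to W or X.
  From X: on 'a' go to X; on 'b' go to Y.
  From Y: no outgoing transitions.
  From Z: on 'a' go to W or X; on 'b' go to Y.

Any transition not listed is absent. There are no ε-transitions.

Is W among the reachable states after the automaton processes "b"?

Yes

Start in {W}.
Read 'b': {W} → {W, X}.
State W is in {W, X}.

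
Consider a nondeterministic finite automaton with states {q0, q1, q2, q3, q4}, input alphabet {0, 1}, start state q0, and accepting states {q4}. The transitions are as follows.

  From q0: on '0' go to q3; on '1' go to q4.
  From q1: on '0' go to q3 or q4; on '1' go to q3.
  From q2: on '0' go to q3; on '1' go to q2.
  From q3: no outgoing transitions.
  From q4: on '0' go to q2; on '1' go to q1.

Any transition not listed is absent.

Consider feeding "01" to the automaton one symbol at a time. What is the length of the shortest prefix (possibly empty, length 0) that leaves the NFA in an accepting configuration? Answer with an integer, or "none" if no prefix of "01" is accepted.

none

Start in {q0}.
Read '0': q0→{q3}; now {q3}.
Read '1': q3→∅; now ∅.
No reachable set along the way intersects F.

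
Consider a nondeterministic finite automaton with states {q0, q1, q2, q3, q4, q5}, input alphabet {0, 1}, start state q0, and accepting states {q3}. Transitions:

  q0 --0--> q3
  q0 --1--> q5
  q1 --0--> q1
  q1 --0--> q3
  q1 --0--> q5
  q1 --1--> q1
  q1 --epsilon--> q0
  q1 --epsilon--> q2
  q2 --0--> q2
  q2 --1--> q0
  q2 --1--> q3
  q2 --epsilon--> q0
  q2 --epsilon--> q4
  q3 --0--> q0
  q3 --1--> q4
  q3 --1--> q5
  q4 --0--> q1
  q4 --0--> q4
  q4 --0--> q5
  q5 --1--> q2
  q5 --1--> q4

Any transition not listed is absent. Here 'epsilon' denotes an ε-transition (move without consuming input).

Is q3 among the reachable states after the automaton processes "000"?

Yes

Start in {q0}.
Read '0': {q0} → {q3}.
Read '0': {q3} → {q0}.
Read '0': {q0} → {q3}.
State q3 is in {q3}.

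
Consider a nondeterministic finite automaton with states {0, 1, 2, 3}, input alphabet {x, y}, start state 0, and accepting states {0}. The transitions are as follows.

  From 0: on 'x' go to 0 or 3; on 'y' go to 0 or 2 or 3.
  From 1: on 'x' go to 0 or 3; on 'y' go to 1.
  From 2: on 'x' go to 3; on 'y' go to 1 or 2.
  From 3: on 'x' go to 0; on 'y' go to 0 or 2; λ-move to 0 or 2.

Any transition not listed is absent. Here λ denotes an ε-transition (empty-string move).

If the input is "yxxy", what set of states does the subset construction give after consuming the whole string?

{0, 1, 2, 3}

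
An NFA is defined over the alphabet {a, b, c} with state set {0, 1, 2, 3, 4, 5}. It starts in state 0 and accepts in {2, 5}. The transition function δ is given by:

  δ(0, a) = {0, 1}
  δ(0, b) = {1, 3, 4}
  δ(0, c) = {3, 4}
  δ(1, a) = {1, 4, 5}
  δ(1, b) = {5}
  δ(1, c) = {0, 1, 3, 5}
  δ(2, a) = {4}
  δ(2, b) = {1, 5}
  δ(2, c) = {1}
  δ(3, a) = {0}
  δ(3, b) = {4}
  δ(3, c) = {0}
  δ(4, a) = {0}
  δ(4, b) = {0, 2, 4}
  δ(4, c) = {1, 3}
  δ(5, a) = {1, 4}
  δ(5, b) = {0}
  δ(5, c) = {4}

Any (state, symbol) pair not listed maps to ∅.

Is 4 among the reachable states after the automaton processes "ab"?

Start in {0}.
Read 'a': 0→{0, 1}; now {0, 1}.
Read 'b': 0→{1, 3, 4}, 1→{5}; now {1, 3, 4, 5}.
State 4 is in {1, 3, 4, 5}.

Yes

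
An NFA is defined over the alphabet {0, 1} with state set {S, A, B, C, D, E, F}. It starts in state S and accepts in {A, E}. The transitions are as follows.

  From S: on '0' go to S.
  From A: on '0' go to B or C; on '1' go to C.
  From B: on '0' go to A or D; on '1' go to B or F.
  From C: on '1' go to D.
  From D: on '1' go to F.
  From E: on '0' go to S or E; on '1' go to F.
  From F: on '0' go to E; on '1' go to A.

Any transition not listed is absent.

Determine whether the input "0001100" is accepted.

No

Start in {S}.
Read '0': {S} → {S}.
Read '0': {S} → {S}.
Read '0': {S} → {S}.
Read '1': {S} → ∅.
The set is empty and remains empty for the remaining 3 symbols.
The final set ∅ contains no accepting state.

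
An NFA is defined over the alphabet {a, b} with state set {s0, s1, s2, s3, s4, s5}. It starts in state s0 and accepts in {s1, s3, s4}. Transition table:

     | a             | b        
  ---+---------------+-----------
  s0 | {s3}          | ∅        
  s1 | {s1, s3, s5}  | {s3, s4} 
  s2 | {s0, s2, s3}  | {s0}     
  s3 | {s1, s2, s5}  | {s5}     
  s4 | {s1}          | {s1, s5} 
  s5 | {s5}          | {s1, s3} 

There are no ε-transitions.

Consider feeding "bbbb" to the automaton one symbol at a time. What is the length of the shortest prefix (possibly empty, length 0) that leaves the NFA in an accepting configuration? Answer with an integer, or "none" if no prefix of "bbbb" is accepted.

Start in {s0}.
Read 'b': s0→∅; now ∅.
The set is empty and remains empty for the remaining 3 symbols.
No reachable set along the way intersects F.

none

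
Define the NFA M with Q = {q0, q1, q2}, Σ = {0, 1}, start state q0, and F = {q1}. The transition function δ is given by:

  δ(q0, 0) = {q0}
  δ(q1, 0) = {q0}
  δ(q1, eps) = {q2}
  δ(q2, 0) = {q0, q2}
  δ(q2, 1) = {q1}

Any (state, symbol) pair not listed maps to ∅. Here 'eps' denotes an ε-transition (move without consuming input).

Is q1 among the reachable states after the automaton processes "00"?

Start in {q0}.
Read '0': q0→{q0}; now {q0}.
Read '0': q0→{q0}; now {q0}.
State q1 is not in {q0}.

No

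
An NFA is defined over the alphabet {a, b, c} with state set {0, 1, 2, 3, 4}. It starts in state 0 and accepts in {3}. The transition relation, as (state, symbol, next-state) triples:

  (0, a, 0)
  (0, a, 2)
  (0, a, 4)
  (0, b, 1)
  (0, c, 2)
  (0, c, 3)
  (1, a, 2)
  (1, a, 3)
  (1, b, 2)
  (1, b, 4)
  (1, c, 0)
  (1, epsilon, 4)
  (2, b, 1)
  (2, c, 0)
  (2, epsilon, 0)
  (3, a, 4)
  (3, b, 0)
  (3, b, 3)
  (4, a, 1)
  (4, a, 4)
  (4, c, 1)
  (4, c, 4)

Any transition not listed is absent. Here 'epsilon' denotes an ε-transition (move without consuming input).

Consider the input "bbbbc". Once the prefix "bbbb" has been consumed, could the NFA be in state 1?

No

Start in {0}.
Read 'b': {0} → {1, 4}.
Read 'b': {1, 4} → {0, 2, 4}.
Read 'b': {0, 2, 4} → {1, 4}.
Read 'b': {1, 4} → {0, 2, 4}.
State 1 is not in {0, 2, 4}.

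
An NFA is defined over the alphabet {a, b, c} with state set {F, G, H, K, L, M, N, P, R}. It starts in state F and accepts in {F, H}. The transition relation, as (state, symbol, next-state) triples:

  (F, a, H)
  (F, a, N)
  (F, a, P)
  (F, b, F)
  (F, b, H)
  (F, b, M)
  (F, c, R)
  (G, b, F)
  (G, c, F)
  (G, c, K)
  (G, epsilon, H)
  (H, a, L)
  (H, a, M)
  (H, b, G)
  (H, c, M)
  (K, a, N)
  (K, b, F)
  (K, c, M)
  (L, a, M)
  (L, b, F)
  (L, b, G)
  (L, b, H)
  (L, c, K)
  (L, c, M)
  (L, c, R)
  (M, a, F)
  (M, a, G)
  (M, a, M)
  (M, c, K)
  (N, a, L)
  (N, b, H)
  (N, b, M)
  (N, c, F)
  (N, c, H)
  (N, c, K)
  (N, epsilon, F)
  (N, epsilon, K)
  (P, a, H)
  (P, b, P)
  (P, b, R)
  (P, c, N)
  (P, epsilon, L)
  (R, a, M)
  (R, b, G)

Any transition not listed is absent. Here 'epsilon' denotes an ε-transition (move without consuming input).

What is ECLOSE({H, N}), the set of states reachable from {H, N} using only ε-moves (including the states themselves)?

{F, H, K, N}

Begin with {H, N}.
ε-move N → F; add F.
ε-move N → K; add K.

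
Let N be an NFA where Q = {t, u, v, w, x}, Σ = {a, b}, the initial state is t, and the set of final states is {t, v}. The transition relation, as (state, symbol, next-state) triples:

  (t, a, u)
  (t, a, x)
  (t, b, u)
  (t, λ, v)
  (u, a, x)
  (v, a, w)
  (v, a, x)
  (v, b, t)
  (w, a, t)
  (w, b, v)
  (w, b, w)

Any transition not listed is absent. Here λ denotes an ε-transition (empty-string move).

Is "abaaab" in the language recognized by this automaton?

Yes

Start: ε-closure({t}) = {t, v}.
Read 'a': t→{u, x}, v→{w, x}; now {u, w, x}.
Read 'b': u→∅, w→{v, w}, x→∅; now {v, w}.
Read 'a': v→{w, x}, w→{t}; union {t, w, x}; ε-closure = {t, v, w, x}.
Read 'a': t→{u, x}, v→{w, x}, w→{t}, x→∅; union {t, u, w, x}; ε-closure = {t, u, v, w, x}.
Read 'a': t→{u, x}, u→{x}, v→{w, x}, w→{t}, x→∅; union {t, u, w, x}; ε-closure = {t, u, v, w, x}.
Read 'b': t→{u}, u→∅, v→{t}, w→{v, w}, x→∅; now {t, u, v, w}.
The final set {t, u, v, w} contains the accepting states t, v.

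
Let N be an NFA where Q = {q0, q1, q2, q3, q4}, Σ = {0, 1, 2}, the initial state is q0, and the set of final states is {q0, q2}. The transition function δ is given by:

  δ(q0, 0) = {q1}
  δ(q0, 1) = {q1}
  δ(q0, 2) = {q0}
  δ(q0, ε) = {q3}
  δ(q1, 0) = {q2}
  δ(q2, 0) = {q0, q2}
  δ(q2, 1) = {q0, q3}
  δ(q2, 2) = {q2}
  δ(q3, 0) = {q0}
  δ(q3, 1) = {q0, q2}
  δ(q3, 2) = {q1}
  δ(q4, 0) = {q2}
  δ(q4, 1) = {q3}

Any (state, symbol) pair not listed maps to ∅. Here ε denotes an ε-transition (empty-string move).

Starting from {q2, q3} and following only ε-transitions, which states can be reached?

{q2, q3}

Begin with {q2, q3}.
No ε-moves leave this set, so the closure equals the set itself.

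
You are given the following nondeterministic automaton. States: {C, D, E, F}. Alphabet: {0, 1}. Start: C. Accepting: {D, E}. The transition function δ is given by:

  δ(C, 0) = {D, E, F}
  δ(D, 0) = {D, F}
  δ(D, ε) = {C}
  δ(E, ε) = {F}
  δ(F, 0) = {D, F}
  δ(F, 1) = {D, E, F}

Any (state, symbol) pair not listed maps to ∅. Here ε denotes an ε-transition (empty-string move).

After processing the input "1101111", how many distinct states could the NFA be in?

0

Start in {C}.
Read '1': C→∅; now ∅.
The set is empty and remains empty for the remaining 6 symbols.
That set has 0 states.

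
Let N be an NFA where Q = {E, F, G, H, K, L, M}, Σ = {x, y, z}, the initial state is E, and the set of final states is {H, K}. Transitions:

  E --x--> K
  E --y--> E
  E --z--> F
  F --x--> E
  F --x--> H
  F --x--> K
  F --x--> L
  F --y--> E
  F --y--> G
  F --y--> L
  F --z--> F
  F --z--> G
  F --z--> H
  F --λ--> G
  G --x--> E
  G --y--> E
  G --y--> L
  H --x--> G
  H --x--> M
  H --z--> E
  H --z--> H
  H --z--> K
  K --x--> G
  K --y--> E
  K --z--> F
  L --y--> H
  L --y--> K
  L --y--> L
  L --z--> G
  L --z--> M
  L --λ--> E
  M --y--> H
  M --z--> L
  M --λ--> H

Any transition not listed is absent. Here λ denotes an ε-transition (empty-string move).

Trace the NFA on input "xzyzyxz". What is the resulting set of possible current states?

{E, F, G, H, K, L}

Start in {E}.
Read 'x': E→{K}; now {K}.
Read 'z': K→{F}; union {F}; ε-closure = {F, G}.
Read 'y': F→{E, G, L}, G→{E, L}; now {E, G, L}.
Read 'z': E→{F}, G→∅, L→{G, M}; union {F, G, M}; ε-closure = {F, G, H, M}.
Read 'y': F→{E, G, L}, G→{E, L}, H→∅, M→{H}; now {E, G, H, L}.
Read 'x': E→{K}, G→{E}, H→{G, M}, L→∅; union {E, G, K, M}; ε-closure = {E, G, H, K, M}.
Read 'z': E→{F}, G→∅, H→{E, H, K}, K→{F}, M→{L}; union {E, F, H, K, L}; ε-closure = {E, F, G, H, K, L}.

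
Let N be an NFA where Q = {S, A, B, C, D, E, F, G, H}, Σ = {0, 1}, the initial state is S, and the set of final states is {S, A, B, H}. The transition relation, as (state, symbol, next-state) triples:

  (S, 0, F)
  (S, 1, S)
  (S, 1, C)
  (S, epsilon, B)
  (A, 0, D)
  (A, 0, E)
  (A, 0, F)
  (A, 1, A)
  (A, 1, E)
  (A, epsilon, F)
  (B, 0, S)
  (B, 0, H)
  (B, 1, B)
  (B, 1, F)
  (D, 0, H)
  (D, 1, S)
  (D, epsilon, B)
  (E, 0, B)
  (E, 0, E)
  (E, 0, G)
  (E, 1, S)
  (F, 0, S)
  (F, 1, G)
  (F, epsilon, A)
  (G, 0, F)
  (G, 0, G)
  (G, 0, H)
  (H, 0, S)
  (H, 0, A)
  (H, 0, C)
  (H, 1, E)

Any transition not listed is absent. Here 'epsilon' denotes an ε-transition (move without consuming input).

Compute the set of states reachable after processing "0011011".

Start: ε-closure({S}) = {S, B}.
Read '0': S→{F}, B→{S, H}; union {S, F, H}; ε-closure = {S, A, B, F, H}.
Read '0': S→{F}, A→{D, E, F}, B→{S, H}, F→{S}, H→{S, A, C}; union {S, A, C, D, E, F, H}; ε-closure = {S, A, B, C, D, E, F, H}.
Read '1': S→{S, C}, A→{A, E}, B→{B, F}, C→∅, D→{S}, E→{S}, F→{G}, H→{E}; now {S, A, B, C, E, F, G}.
Read '1': S→{S, C}, A→{A, E}, B→{B, F}, C→∅, E→{S}, F→{G}, G→∅; now {S, A, B, C, E, F, G}.
Read '0': S→{F}, A→{D, E, F}, B→{S, H}, C→∅, E→{B, E, G}, F→{S}, G→{F, G, H}; union {S, B, D, E, F, G, H}; ε-closure = {S, A, B, D, E, F, G, H}.
Read '1': S→{S, C}, A→{A, E}, B→{B, F}, D→{S}, E→{S}, F→{G}, G→∅, H→{E}; now {S, A, B, C, E, F, G}.
Read '1': S→{S, C}, A→{A, E}, B→{B, F}, C→∅, E→{S}, F→{G}, G→∅; now {S, A, B, C, E, F, G}.

{S, A, B, C, E, F, G}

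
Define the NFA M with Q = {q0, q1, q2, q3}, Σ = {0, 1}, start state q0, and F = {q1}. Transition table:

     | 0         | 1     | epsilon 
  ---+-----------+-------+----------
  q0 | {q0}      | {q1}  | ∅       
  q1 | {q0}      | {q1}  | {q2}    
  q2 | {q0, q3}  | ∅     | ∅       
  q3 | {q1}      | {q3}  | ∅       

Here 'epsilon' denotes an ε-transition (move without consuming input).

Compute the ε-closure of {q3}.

Begin with {q3}.
No ε-moves leave this set, so the closure equals the set itself.

{q3}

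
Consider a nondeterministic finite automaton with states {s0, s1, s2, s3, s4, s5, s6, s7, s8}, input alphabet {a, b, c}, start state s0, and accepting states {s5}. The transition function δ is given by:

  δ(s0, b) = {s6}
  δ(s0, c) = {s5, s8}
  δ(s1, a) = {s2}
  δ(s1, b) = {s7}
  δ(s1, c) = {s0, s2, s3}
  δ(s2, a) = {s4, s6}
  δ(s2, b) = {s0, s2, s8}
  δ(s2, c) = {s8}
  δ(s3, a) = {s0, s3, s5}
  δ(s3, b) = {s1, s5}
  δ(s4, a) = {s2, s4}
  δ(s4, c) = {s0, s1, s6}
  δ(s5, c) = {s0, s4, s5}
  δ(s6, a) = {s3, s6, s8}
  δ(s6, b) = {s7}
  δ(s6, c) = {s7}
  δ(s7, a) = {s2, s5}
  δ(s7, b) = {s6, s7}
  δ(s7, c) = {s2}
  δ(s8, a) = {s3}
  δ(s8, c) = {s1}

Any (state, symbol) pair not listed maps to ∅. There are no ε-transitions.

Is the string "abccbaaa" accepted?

No

Start in {s0}.
Read 'a': s0→∅; now ∅.
The set is empty and remains empty for the remaining 7 symbols.
The final set ∅ contains no accepting state.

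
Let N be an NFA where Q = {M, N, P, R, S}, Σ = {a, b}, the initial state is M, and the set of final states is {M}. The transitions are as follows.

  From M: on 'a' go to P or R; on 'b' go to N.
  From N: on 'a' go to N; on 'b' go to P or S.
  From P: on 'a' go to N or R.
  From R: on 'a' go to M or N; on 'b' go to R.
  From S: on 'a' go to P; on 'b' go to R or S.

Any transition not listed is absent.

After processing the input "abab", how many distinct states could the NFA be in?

Start in {M}.
Read 'a': {M} → {P, R}.
Read 'b': {P, R} → {R}.
Read 'a': {R} → {M, N}.
Read 'b': {M, N} → {N, P, S}.
That set has 3 states.

3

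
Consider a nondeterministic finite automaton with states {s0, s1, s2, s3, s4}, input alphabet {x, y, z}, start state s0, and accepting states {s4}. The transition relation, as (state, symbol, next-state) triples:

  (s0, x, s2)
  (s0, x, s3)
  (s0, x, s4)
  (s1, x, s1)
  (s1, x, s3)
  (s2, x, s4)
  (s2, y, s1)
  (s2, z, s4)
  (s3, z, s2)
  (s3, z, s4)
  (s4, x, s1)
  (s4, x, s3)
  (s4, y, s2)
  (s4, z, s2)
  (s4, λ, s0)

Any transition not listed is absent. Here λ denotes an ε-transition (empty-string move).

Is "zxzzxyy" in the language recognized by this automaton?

Start in {s0}.
Read 'z': s0→∅; now ∅.
The set is empty and remains empty for the remaining 6 symbols.
The final set ∅ contains no accepting state.

No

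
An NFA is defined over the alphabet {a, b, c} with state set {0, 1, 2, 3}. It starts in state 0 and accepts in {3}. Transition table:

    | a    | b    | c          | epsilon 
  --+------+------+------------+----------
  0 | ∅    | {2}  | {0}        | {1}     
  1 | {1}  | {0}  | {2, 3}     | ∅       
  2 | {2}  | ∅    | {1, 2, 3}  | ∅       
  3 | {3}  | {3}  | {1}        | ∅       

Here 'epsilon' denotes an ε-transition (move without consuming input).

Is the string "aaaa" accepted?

No

Start: ε-closure({0}) = {0, 1}.
Read 'a': 0→∅, 1→{1}; now {1}.
Read 'a': 1→{1}; now {1}.
Read 'a': 1→{1}; now {1}.
Read 'a': 1→{1}; now {1}.
The final set {1} contains no accepting state.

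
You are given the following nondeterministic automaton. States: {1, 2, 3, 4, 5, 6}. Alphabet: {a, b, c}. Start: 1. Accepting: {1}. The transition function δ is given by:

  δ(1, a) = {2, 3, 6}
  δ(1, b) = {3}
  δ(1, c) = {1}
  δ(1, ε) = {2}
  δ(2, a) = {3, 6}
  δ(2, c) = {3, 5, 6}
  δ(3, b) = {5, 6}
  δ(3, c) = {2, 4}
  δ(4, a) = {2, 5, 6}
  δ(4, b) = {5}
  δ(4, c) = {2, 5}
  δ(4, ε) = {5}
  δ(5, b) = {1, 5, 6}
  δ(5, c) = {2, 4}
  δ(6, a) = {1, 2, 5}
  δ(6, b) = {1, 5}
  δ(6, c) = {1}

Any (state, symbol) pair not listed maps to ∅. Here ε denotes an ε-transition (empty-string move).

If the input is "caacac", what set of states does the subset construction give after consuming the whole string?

{1, 2, 3, 4, 5, 6}

Start: ε-closure({1}) = {1, 2}.
Read 'c': {1, 2} → {1, 2, 3, 5, 6}.
Read 'a': {1, 2, 3, 5, 6} → {1, 2, 3, 5, 6}.
Read 'a': {1, 2, 3, 5, 6} → {1, 2, 3, 5, 6}.
Read 'c': {1, 2, 3, 5, 6} → {1, 2, 3, 4, 5, 6}.
Read 'a': {1, 2, 3, 4, 5, 6} → {1, 2, 3, 5, 6}.
Read 'c': {1, 2, 3, 5, 6} → {1, 2, 3, 4, 5, 6}.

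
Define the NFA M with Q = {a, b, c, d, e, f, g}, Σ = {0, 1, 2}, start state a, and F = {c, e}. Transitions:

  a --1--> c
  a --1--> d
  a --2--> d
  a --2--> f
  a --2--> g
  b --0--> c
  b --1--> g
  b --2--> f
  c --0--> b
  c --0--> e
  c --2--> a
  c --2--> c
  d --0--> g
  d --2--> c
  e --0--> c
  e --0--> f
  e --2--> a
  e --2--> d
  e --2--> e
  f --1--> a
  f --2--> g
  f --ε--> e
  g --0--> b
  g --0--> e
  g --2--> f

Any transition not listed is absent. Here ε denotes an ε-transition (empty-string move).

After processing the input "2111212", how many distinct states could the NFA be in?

0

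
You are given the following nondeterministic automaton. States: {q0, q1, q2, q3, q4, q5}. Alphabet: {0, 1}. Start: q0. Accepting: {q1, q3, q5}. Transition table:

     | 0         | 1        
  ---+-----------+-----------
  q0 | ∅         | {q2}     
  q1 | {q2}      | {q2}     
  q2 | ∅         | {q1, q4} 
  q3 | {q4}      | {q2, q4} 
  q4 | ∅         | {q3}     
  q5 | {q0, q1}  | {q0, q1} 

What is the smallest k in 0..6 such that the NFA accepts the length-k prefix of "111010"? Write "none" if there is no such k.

2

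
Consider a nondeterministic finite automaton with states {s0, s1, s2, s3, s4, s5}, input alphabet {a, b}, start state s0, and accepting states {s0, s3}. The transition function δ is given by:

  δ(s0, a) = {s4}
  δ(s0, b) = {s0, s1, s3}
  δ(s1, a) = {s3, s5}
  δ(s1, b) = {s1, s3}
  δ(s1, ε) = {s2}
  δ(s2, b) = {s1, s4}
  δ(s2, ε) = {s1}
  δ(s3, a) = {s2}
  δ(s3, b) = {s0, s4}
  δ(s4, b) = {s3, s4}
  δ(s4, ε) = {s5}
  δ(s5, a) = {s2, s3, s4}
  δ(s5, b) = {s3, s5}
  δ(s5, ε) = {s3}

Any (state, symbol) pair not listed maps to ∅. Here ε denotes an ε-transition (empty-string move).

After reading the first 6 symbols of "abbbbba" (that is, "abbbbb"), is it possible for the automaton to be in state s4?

Start in {s0}.
Read 'a': s0→{s4}; union {s4}; ε-closure = {s3, s4, s5}.
Read 'b': s3→{s0, s4}, s4→{s3, s4}, s5→{s3, s5}; now {s0, s3, s4, s5}.
Read 'b': s0→{s0, s1, s3}, s3→{s0, s4}, s4→{s3, s4}, s5→{s3, s5}; union {s0, s1, s3, s4, s5}; ε-closure = {s0, s1, s2, s3, s4, s5}.
Read 'b': s0→{s0, s1, s3}, s1→{s1, s3}, s2→{s1, s4}, s3→{s0, s4}, s4→{s3, s4}, s5→{s3, s5}; union {s0, s1, s3, s4, s5}; ε-closure = {s0, s1, s2, s3, s4, s5}.
Read 'b': s0→{s0, s1, s3}, s1→{s1, s3}, s2→{s1, s4}, s3→{s0, s4}, s4→{s3, s4}, s5→{s3, s5}; union {s0, s1, s3, s4, s5}; ε-closure = {s0, s1, s2, s3, s4, s5}.
Read 'b': s0→{s0, s1, s3}, s1→{s1, s3}, s2→{s1, s4}, s3→{s0, s4}, s4→{s3, s4}, s5→{s3, s5}; union {s0, s1, s3, s4, s5}; ε-closure = {s0, s1, s2, s3, s4, s5}.
State s4 is in {s0, s1, s2, s3, s4, s5}.

Yes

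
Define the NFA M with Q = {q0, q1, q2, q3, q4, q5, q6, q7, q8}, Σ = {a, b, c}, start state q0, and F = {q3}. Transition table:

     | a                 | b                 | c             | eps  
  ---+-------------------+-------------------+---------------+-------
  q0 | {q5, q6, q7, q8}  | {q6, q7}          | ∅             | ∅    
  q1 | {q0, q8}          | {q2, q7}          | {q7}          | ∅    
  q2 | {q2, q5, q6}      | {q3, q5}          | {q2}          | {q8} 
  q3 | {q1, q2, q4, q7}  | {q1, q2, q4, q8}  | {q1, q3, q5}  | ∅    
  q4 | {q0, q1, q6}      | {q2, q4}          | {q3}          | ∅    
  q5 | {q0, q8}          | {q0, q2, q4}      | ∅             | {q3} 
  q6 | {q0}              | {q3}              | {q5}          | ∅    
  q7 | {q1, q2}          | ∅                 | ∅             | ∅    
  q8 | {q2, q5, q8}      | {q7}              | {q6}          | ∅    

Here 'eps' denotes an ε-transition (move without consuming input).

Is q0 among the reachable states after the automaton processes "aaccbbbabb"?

Yes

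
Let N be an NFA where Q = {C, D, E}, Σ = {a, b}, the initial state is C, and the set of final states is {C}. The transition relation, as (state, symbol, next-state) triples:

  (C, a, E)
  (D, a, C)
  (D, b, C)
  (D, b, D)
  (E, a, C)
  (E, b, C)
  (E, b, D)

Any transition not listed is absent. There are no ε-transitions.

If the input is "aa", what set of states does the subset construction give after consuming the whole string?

Start in {C}.
Read 'a': C→{E}; now {E}.
Read 'a': E→{C}; now {C}.

{C}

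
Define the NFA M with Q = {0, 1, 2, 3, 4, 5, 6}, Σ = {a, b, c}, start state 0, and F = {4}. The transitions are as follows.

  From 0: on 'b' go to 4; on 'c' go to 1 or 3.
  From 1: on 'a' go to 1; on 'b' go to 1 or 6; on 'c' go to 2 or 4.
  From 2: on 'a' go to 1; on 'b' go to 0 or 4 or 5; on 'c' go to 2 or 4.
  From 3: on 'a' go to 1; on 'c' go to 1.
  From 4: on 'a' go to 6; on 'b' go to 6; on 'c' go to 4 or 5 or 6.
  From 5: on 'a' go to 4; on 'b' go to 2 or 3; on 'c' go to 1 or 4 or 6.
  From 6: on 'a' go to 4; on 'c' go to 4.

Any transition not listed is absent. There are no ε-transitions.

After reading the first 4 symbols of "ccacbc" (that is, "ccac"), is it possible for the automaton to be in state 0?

No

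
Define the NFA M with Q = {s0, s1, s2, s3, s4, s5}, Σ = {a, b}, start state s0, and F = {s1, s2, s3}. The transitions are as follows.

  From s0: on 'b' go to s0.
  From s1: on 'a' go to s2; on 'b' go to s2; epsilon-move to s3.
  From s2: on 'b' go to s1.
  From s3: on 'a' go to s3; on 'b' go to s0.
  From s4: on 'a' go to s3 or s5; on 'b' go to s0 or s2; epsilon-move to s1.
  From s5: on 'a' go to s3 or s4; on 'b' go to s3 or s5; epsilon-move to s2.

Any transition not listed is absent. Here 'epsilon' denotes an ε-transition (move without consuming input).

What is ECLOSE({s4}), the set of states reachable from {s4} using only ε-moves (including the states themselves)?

{s1, s3, s4}

Begin with {s4}.
ε-move s4 → s1; add s1.
ε-move s1 → s3; add s3.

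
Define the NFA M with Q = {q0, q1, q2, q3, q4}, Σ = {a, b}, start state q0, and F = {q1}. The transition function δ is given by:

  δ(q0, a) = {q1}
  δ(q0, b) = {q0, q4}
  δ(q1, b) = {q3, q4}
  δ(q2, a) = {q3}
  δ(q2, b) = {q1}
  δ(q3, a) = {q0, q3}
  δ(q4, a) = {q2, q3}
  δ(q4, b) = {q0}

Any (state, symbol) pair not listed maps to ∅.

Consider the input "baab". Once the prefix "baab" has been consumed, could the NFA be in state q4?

Yes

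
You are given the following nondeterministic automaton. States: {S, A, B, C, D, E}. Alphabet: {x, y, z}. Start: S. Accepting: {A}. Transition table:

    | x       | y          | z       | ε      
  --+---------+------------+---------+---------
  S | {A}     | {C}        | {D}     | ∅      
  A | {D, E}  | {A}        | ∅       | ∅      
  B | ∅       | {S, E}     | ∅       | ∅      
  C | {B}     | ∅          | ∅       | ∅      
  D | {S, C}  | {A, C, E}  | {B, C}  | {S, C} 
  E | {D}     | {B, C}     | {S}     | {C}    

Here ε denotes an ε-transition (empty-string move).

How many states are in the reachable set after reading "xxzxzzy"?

Start in {S}.
Read 'x': {S} → {A}.
Read 'x': {A} → {S, C, D, E}.
Read 'z': {S, C, D, E} → {S, B, C, D}.
Read 'x': {S, B, C, D} → {S, A, B, C}.
Read 'z': {S, A, B, C} → {S, C, D}.
Read 'z': {S, C, D} → {S, B, C, D}.
Read 'y': {S, B, C, D} → {S, A, C, E}.
That set has 4 states.

4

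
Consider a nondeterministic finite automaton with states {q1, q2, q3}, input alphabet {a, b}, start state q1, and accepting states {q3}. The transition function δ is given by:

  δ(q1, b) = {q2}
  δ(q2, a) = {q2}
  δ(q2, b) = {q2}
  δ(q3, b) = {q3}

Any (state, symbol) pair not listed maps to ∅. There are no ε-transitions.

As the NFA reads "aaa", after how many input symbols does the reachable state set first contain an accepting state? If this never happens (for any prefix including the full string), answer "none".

Start in {q1}.
Read 'a': q1→∅; now ∅.
The set is empty and remains empty for the remaining 2 symbols.
No reachable set along the way intersects F.

none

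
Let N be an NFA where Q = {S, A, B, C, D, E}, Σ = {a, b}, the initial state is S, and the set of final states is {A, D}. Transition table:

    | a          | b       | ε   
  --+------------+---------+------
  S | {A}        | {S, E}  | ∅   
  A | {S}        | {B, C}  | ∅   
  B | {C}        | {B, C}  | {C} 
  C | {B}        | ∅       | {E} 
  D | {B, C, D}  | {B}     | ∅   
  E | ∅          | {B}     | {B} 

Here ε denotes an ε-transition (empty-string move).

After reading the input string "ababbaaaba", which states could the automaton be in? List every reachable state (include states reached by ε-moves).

Start in {S}.
Read 'a': {S} → {A}.
Read 'b': {A} → {B, C, E}.
Read 'a': {B, C, E} → {B, C, E}.
Read 'b': {B, C, E} → {B, C, E}.
Read 'b': {B, C, E} → {B, C, E}.
Read 'a': {B, C, E} → {B, C, E}.
Read 'a': {B, C, E} → {B, C, E}.
Read 'a': {B, C, E} → {B, C, E}.
Read 'b': {B, C, E} → {B, C, E}.
Read 'a': {B, C, E} → {B, C, E}.

{B, C, E}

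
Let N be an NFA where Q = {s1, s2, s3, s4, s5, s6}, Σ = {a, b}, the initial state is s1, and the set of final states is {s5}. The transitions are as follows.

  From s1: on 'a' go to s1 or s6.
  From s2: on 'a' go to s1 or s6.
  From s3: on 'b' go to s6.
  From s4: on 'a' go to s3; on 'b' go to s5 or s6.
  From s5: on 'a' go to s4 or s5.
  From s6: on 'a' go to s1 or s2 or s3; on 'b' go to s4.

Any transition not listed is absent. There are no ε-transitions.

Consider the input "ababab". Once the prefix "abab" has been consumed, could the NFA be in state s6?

Start in {s1}.
Read 'a': s1→{s1, s6}; now {s1, s6}.
Read 'b': s1→∅, s6→{s4}; now {s4}.
Read 'a': s4→{s3}; now {s3}.
Read 'b': s3→{s6}; now {s6}.
State s6 is in {s6}.

Yes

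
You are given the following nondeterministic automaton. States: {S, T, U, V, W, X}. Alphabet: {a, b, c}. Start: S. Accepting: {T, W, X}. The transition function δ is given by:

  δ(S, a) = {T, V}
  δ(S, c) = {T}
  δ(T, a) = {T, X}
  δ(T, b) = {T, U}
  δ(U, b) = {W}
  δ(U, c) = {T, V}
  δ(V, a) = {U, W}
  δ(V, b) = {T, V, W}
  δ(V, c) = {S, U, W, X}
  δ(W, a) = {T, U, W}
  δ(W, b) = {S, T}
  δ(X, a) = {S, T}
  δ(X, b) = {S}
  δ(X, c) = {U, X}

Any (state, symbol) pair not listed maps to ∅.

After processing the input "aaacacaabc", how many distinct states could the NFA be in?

6

Start in {S}.
Read 'a': S→{T, V}; now {T, V}.
Read 'a': T→{T, X}, V→{U, W}; now {T, U, W, X}.
Read 'a': T→{T, X}, U→∅, W→{T, U, W}, X→{S, T}; now {S, T, U, W, X}.
Read 'c': S→{T}, T→∅, U→{T, V}, W→∅, X→{U, X}; now {T, U, V, X}.
Read 'a': T→{T, X}, U→∅, V→{U, W}, X→{S, T}; now {S, T, U, W, X}.
Read 'c': S→{T}, T→∅, U→{T, V}, W→∅, X→{U, X}; now {T, U, V, X}.
Read 'a': T→{T, X}, U→∅, V→{U, W}, X→{S, T}; now {S, T, U, W, X}.
Read 'a': S→{T, V}, T→{T, X}, U→∅, W→{T, U, W}, X→{S, T}; now {S, T, U, V, W, X}.
Read 'b': S→∅, T→{T, U}, U→{W}, V→{T, V, W}, W→{S, T}, X→{S}; now {S, T, U, V, W}.
Read 'c': S→{T}, T→∅, U→{T, V}, V→{S, U, W, X}, W→∅; now {S, T, U, V, W, X}.
That set has 6 states.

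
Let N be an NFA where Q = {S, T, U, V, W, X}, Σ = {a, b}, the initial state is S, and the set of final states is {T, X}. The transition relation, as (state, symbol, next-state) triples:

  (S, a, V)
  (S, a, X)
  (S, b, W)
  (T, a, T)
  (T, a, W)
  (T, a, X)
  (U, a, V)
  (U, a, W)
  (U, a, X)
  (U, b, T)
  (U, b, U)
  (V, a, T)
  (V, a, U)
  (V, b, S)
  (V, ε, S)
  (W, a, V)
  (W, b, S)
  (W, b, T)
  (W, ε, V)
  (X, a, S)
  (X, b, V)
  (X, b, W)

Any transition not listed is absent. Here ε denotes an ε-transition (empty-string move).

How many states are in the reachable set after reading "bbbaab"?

Start in {S}.
Read 'b': S→{W}; union {W}; ε-closure = {S, V, W}.
Read 'b': S→{W}, V→{S}, W→{S, T}; union {S, T, W}; ε-closure = {S, T, V, W}.
Read 'b': S→{W}, T→∅, V→{S}, W→{S, T}; union {S, T, W}; ε-closure = {S, T, V, W}.
Read 'a': S→{V, X}, T→{T, W, X}, V→{T, U}, W→{V}; union {T, U, V, W, X}; ε-closure = {S, T, U, V, W, X}.
Read 'a': S→{V, X}, T→{T, W, X}, U→{V, W, X}, V→{T, U}, W→{V}, X→{S}; now {S, T, U, V, W, X}.
Read 'b': S→{W}, T→∅, U→{T, U}, V→{S}, W→{S, T}, X→{V, W}; now {S, T, U, V, W}.
That set has 5 states.

5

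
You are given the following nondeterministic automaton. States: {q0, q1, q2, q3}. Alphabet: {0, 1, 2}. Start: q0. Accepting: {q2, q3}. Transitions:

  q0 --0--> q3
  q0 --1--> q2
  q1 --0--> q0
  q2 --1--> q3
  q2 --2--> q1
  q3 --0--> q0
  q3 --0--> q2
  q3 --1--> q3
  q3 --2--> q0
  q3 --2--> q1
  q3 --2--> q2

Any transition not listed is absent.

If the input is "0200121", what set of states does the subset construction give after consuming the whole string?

{q2, q3}

Start in {q0}.
Read '0': q0→{q3}; now {q3}.
Read '2': q3→{q0, q1, q2}; now {q0, q1, q2}.
Read '0': q0→{q3}, q1→{q0}, q2→∅; now {q0, q3}.
Read '0': q0→{q3}, q3→{q0, q2}; now {q0, q2, q3}.
Read '1': q0→{q2}, q2→{q3}, q3→{q3}; now {q2, q3}.
Read '2': q2→{q1}, q3→{q0, q1, q2}; now {q0, q1, q2}.
Read '1': q0→{q2}, q1→∅, q2→{q3}; now {q2, q3}.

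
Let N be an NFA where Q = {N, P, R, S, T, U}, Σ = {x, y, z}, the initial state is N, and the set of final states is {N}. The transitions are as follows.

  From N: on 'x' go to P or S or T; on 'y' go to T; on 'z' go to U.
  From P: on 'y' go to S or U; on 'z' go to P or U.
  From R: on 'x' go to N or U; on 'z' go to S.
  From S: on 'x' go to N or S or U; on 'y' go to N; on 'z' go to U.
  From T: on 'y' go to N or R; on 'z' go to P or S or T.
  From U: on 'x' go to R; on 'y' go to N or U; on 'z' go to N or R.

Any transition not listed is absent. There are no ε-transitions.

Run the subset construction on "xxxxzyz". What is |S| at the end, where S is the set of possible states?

6

Start in {N}.
Read 'x': N→{P, S, T}; now {P, S, T}.
Read 'x': P→∅, S→{N, S, U}, T→∅; now {N, S, U}.
Read 'x': N→{P, S, T}, S→{N, S, U}, U→{R}; now {N, P, R, S, T, U}.
Read 'x': N→{P, S, T}, P→∅, R→{N, U}, S→{N, S, U}, T→∅, U→{R}; now {N, P, R, S, T, U}.
Read 'z': N→{U}, P→{P, U}, R→{S}, S→{U}, T→{P, S, T}, U→{N, R}; now {N, P, R, S, T, U}.
Read 'y': N→{T}, P→{S, U}, R→∅, S→{N}, T→{N, R}, U→{N, U}; now {N, R, S, T, U}.
Read 'z': N→{U}, R→{S}, S→{U}, T→{P, S, T}, U→{N, R}; now {N, P, R, S, T, U}.
That set has 6 states.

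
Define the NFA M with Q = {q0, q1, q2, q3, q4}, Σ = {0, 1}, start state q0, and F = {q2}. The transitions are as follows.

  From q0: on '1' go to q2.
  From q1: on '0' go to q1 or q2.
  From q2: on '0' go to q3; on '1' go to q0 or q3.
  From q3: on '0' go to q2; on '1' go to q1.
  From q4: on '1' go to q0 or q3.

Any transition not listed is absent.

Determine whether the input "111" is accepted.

Yes

Start in {q0}.
Read '1': q0→{q2}; now {q2}.
Read '1': q2→{q0, q3}; now {q0, q3}.
Read '1': q0→{q2}, q3→{q1}; now {q1, q2}.
The final set {q1, q2} contains the accepting state q2.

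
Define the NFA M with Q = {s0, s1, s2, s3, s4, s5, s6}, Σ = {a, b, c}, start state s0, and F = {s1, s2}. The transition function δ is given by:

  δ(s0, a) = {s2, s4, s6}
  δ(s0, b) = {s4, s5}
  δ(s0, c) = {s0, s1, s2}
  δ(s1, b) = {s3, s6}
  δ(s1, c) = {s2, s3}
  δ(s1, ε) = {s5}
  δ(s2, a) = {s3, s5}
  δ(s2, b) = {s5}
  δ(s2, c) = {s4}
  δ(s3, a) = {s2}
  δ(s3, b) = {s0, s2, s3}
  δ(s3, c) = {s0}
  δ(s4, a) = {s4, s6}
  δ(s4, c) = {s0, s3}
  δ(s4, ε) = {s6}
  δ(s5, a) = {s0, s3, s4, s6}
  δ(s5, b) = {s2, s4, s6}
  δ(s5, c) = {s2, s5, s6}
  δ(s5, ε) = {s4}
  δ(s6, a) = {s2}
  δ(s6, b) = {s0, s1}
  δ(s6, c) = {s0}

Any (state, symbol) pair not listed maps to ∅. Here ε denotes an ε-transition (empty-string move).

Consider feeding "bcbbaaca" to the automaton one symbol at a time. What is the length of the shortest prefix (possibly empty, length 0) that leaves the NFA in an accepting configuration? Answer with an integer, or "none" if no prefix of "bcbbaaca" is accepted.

2

Start in {s0}.
Read 'b': s0→{s4, s5}; union {s4, s5}; ε-closure = {s4, s5, s6}.
Read 'c': s4→{s0, s3}, s5→{s2, s5, s6}, s6→{s0}; union {s0, s2, s3, s5, s6}; ε-closure = {s0, s2, s3, s4, s5, s6}.
None of the earlier sets intersect F, but {s0, s2, s3, s4, s5, s6} does.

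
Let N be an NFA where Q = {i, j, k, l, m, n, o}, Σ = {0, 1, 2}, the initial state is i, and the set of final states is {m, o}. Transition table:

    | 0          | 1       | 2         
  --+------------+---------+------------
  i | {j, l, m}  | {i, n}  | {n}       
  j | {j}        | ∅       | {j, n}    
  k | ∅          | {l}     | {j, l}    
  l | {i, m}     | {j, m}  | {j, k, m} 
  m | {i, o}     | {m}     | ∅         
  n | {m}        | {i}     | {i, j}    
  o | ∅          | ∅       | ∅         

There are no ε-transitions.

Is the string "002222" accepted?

No

Start in {i}.
Read '0': i→{j, l, m}; now {j, l, m}.
Read '0': j→{j}, l→{i, m}, m→{i, o}; now {i, j, m, o}.
Read '2': i→{n}, j→{j, n}, m→∅, o→∅; now {j, n}.
Read '2': j→{j, n}, n→{i, j}; now {i, j, n}.
Read '2': i→{n}, j→{j, n}, n→{i, j}; now {i, j, n}.
Read '2': i→{n}, j→{j, n}, n→{i, j}; now {i, j, n}.
The final set {i, j, n} contains no accepting state.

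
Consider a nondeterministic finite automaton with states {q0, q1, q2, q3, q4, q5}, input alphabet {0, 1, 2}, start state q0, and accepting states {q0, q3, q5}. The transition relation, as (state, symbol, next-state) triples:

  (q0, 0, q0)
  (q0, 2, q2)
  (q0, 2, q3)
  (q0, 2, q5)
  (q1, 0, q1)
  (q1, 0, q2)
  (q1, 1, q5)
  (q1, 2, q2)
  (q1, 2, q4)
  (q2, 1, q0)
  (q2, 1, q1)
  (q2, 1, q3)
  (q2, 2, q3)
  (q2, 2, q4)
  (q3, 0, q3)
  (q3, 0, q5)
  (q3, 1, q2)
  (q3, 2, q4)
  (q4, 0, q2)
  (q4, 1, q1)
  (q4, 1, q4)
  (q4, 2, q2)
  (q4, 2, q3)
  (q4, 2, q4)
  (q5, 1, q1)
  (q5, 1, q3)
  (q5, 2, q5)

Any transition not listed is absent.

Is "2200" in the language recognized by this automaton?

Yes

Start in {q0}.
Read '2': {q0} → {q2, q3, q5}.
Read '2': {q2, q3, q5} → {q3, q4, q5}.
Read '0': {q3, q4, q5} → {q2, q3, q5}.
Read '0': {q2, q3, q5} → {q3, q5}.
The final set {q3, q5} contains the accepting states q3, q5.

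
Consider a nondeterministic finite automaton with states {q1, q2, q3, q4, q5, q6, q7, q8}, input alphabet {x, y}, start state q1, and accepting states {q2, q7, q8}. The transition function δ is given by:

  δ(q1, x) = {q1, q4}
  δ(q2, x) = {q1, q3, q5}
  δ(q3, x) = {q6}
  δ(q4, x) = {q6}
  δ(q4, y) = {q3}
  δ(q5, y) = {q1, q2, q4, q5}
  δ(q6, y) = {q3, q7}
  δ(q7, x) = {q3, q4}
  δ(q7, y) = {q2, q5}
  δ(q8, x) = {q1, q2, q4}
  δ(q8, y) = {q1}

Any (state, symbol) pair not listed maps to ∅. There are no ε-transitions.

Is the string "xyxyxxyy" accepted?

Start in {q1}.
Read 'x': q1→{q1, q4}; now {q1, q4}.
Read 'y': q1→∅, q4→{q3}; now {q3}.
Read 'x': q3→{q6}; now {q6}.
Read 'y': q6→{q3, q7}; now {q3, q7}.
Read 'x': q3→{q6}, q7→{q3, q4}; now {q3, q4, q6}.
Read 'x': q3→{q6}, q4→{q6}, q6→∅; now {q6}.
Read 'y': q6→{q3, q7}; now {q3, q7}.
Read 'y': q3→∅, q7→{q2, q5}; now {q2, q5}.
The final set {q2, q5} contains the accepting state q2.

Yes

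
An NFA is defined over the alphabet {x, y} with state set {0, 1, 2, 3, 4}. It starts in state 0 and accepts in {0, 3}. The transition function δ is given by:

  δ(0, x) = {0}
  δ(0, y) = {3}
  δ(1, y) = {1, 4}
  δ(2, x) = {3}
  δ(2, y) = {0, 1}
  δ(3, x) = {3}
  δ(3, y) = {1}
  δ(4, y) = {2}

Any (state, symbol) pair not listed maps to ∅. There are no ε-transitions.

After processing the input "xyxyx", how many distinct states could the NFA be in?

0

Start in {0}.
Read 'x': {0} → {0}.
Read 'y': {0} → {3}.
Read 'x': {3} → {3}.
Read 'y': {3} → {1}.
Read 'x': {1} → ∅.
That set has 0 states.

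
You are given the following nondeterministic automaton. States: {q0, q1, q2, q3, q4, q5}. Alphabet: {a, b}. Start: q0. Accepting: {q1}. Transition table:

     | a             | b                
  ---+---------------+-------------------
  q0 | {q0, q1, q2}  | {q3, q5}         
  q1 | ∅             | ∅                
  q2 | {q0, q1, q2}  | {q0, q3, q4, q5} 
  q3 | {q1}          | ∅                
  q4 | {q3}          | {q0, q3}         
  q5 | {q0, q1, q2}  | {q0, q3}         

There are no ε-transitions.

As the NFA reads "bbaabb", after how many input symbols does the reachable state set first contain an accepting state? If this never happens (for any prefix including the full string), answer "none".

3

Start in {q0}.
Read 'b': q0→{q3, q5}; now {q3, q5}.
Read 'b': q3→∅, q5→{q0, q3}; now {q0, q3}.
Read 'a': q0→{q0, q1, q2}, q3→{q1}; now {q0, q1, q2}.
None of the earlier sets intersect F, but {q0, q1, q2} does.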